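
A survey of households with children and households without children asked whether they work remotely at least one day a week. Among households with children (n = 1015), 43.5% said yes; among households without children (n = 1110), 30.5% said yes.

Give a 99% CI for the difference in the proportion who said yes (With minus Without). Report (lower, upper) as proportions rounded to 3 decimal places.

(0.076, 0.184)

The two standard errors are √(0.4350×0.5650/1015) = 0.01556 and √(0.3050×0.6950/1110) = 0.01382.
Because the samples are independent, SE_diff = √(0.01556² + 0.01382²) = 0.02081.
Using z* = 2.576 for 99%, ME = 2.576 × 0.02081 = 0.05361.
p̂₁ − p̂₂ = 0.1300; interval 0.1300 ± 0.05361 gives (0.076, 0.184).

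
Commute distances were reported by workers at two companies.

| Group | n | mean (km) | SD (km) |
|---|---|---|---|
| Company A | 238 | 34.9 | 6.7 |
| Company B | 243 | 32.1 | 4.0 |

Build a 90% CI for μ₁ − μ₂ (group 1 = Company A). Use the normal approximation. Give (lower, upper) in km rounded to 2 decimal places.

Per-group SEs: s₁/√n₁ = 6.7/√238 = 0.4343, s₂/√n₂ = 4.0/√243 = 0.2566.
Unpooled SE of the difference: √(0.18861649 + 0.06584356) = 0.5044.
Margin of error = z* · SE = 1.645 × 0.5044 = 0.8297.
x̄₁ − x̄₂ = 34.9 − 32.1 = 2.8000.
CI: 2.8000 ± 0.8297 = (1.97, 3.63).

(1.97, 3.63)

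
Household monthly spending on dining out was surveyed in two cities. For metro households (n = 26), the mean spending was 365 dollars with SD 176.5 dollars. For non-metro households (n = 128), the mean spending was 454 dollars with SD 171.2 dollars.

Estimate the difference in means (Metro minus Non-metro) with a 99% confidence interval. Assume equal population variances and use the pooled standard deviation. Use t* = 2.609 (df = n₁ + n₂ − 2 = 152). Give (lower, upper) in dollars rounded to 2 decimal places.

s_p = √[((n₁−1)s₁² + (n₂−1)s₂²)/(n₁+n₂−2)] = √[(25·176.5² + 127·171.2²)/152] = 172.0829.
SE = 172.0829·√(1/26 + 1/128) = 37.0174.
With t* = 2.609, margin = 2.609 × 37.0174 = 96.5784.
x̄₁ − x̄₂ = 365 − 454 = -89.0000; interval -89.0000 ± 96.5784 = (-185.58, 7.58).

(-185.58, 7.58)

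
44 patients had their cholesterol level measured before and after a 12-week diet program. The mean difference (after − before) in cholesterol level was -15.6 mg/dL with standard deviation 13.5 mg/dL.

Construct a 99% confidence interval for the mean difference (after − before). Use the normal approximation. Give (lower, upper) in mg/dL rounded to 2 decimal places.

This is a matched-pairs design, so SE = s_d/√n = 13.5/√44 = 2.0352.
Margin = 2.576 × 2.0352 = 5.2427; the interval is -15.6 ± 5.2427 = (-20.84, -10.36).

(-20.84, -10.36)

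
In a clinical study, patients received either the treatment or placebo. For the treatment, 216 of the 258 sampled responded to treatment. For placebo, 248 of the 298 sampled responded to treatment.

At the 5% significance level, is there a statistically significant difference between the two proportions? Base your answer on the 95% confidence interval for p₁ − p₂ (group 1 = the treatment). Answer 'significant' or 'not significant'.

not significant

First, p̂₁ = 216/258 = 0.8372; p̂₂ = 248/298 = 0.8322.
The two standard errors are √(0.8372×0.1628/258) = 0.02298 and √(0.8322×0.1678/298) = 0.02165.
Because the samples are independent, SE_diff = √(0.02298² + 0.02165²) = 0.03157.
Using z* = 1.960 for 95%, ME = 1.960 × 0.03157 = 0.06188.
p̂₁ − p̂₂ = 0.0050; interval 0.0050 ± 0.06188 gives (-0.05688, 0.06688).
The interval (-0.05688, 0.06688) contains 0, so the difference is not significant.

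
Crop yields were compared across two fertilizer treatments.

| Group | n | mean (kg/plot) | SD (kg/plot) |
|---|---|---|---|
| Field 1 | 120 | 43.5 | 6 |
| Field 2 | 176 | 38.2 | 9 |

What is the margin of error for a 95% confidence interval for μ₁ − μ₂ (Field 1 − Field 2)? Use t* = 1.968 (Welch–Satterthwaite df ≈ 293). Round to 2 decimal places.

1.72

SE₁ = s₁/√n₁ = 6/√120 = 0.5477; SE₂ = 9/√176 = 0.6784.
Independent samples, unequal variances: SE_diff = √(SE₁² + SE₂²) = √(0.29997529 + 0.46022656) = 0.8719.
t* = 1.968, so margin of error = 1.968 × 0.8719 = 1.7159.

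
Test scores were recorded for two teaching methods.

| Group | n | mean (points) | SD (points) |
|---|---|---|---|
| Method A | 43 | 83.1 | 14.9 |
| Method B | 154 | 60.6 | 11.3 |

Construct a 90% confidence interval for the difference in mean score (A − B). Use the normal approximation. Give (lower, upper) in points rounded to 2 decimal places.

SE₁ = s₁/√n₁ = 14.9/√43 = 2.2722; SE₂ = 11.3/√154 = 0.9106.
Independent samples, unequal variances: SE_diff = √(SE₁² + SE₂²) = √(5.16289284 + 0.82919236) = 2.4479.
z* = 1.645, so margin of error = 1.645 × 2.4479 = 4.0268.
Difference in means = 83.1 − 60.6 = 22.5000.
22.5000 ± 4.0268 → (18.47, 26.53).

(18.47, 26.53)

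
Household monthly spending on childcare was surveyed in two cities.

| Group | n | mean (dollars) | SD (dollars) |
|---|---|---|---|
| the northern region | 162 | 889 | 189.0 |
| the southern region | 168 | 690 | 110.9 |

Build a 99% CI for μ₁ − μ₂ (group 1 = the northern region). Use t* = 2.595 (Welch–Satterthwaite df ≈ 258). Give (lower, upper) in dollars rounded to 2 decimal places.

(154.53, 243.47)

SE₁ = s₁/√n₁ = 189.0/√162 = 14.8492; SE₂ = 110.9/√168 = 8.5561.
Independent samples, unequal variances: SE_diff = √(SE₁² + SE₂²) = √(220.49874064 + 73.20684721) = 17.1378.
t* = 2.595, so margin of error = 2.595 × 17.1378 = 44.4726.
Difference in means = 889 − 690 = 199.0000.
199.0000 ± 44.4726 → (154.53, 243.47).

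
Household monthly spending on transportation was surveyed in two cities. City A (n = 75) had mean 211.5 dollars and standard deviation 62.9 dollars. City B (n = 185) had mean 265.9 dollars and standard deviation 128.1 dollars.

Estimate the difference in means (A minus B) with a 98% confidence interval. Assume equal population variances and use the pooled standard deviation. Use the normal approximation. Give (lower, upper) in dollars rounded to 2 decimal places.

(-90.48, -18.32)

s_p = √[((n₁−1)s₁² + (n₂−1)s₂²)/(n₁+n₂−2)] = √[(74·62.9² + 184·128.1²)/258] = 113.3038.
SE = 113.3038·√(1/75 + 1/185) = 15.5101.
With z* = 2.326, margin = 2.326 × 15.5101 = 36.0765.
x̄₁ − x̄₂ = 211.5 − 265.9 = -54.4000; interval -54.4000 ± 36.0765 = (-90.48, -18.32).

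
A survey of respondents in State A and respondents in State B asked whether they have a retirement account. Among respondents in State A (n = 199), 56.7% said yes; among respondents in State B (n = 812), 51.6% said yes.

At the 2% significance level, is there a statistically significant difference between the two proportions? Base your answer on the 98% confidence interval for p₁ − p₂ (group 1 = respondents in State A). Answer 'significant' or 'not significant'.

not significant

SE₁ = √(p̂₁(1−p̂₁)/n₁) = √(0.5670·0.4330/199) = 0.03512; SE₂ = √(0.5160·0.4840/812) = 0.01754.
Independent samples: SE of the difference = √(SE₁² + SE₂²) = √(0.0012334144 + 0.0003076516) = 0.03926.
z* for 98% confidence is 2.326, so the margin of error is 2.326 × 0.03926 = 0.09132.
Point estimate p̂₁ − p̂₂ = 0.5670 − 0.5160 = 0.0510.
0.0510 ± 0.09132 → (-0.04032, 0.14232).
The interval (-0.04032, 0.14232) contains 0, so the difference is not significant.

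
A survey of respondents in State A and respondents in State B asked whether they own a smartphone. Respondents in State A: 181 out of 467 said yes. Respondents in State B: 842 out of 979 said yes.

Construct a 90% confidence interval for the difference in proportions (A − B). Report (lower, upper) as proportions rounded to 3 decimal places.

(-0.514, -0.431)

p̂₁ = 181/467 = 0.3876 and p̂₂ = 842/979 = 0.8601.
SE₁ = √(p̂₁(1−p̂₁)/n₁) = √(0.3876·0.6124/467) = 0.02255; SE₂ = √(0.8601·0.1399/979) = 0.01109.
Independent samples: SE of the difference = √(SE₁² + SE₂²) = √(0.0005085025 + 0.0001229881) = 0.02513.
z* for 90% confidence is 1.645, so the margin of error is 1.645 × 0.02513 = 0.04134.
Point estimate p̂₁ − p̂₂ = 0.3876 − 0.8601 = -0.4725.
-0.4725 ± 0.04134 → (-0.514, -0.431).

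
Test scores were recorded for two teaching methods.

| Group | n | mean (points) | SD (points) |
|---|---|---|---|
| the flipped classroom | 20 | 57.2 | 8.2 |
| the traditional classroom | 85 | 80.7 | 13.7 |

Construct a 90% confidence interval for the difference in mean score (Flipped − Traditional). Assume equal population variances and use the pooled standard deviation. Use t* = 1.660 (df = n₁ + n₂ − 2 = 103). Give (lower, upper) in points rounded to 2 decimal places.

(-28.81, -18.19)

Pooled variance s_p² = [19·8.2² + 84·13.7²] / (20+85−2) = 165.4711, so s_p = 12.8636.
SE_diff = s_p·√(1/n₁ + 1/n₂) = 12.8636·√(1/20 + 1/85) = 3.1969.
t* = 1.660; margin = 1.660 × 3.1969 = 5.3069.
Difference = 57.2 − 80.7 = -23.5000.
-23.5000 ± 5.3069 → (-28.81, -18.19).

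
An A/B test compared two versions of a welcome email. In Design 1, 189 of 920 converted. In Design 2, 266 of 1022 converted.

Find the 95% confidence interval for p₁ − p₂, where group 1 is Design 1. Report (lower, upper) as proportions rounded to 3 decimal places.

(-0.092, -0.017)

First, p̂₁ = 189/920 = 0.2054; p̂₂ = 266/1022 = 0.2603.
The two standard errors are √(0.2054×0.7946/920) = 0.01332 and √(0.2603×0.7397/1022) = 0.01373.
Because the samples are independent, SE_diff = √(0.01332² + 0.01373²) = 0.01913.
Using z* = 1.960 for 95%, ME = 1.960 × 0.01913 = 0.03749.
p̂₁ − p̂₂ = -0.0549; interval -0.0549 ± 0.03749 gives (-0.092, -0.017).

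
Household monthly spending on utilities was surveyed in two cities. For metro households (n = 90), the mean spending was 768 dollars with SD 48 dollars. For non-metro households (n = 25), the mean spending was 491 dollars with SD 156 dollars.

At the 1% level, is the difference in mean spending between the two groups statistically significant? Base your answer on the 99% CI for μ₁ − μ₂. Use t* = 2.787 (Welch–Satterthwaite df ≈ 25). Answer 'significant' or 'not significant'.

significant

Standard errors of each mean: 48/√90 = 5.0596 and 156/√25 = 31.2000.
SE(x̄₁ − x̄₂) = √(5.0596² + 31.2000²) = 31.6076 for independent samples with unequal variances.
With t* = 2.787, the margin is 2.787 × 31.6076 = 88.0904.
x̄₁ − x̄₂ = 768 − 491 = 277.0000; the interval is 277.0000 ± 88.0904 = (188.9096, 365.0904).
The interval (188.9096, 365.0904) does not contain 0, so the difference is significant.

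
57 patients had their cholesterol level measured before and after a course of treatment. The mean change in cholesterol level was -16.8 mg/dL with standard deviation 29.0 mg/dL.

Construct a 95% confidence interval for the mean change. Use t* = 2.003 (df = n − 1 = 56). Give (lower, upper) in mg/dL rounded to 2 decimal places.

(-24.49, -9.11)

This is a matched-pairs design, so SE = s_d/√n = 29.0/√57 = 3.8411.
Margin = 2.003 × 3.8411 = 7.6937; the interval is -16.8 ± 7.6937 = (-24.49, -9.11).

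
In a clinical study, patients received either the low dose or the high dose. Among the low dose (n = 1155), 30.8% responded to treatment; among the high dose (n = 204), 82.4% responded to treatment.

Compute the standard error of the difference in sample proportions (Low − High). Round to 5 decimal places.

0.02992

Each SE is √(p̂(1−p̂)/n): √(0.3080·0.6920/1155) = 0.01358 and √(0.8240·0.1760/204) = 0.02666.
SE(p̂₁ − p̂₂) = √(SE₁² + SE₂²) = √(0.0001844164 + 0.0007107556) = 0.02992, since the two samples are independent.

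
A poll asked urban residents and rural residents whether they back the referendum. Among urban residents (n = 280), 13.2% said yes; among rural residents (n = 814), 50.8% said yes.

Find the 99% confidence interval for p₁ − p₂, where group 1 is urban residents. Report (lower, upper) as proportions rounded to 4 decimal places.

Each SE is √(p̂(1−p̂)/n): √(0.1320·0.8680/280) = 0.02023 and √(0.5080·0.4920/814) = 0.01752.
SE(p̂₁ − p̂₂) = √(SE₁² + SE₂²) = √(0.0004092529 + 0.0003069504) = 0.02676, since the two samples are independent.
At 99% confidence z* = 2.576; margin = 2.576 × 0.02676 = 0.06893.
The difference is 0.1320 − 0.5080 = -0.3760, so the interval is -0.3760 ± 0.06893 = (-0.4449, -0.3071).

(-0.4449, -0.3071)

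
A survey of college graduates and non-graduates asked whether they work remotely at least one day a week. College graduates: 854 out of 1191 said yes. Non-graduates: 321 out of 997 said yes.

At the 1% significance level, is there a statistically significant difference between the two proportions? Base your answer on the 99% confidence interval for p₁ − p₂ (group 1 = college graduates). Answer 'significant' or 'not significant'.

p̂₁ = 854/1191 = 0.7170 and p̂₂ = 321/997 = 0.3220.
SE₁ = √(p̂₁(1−p̂₁)/n₁) = √(0.7170·0.2830/1191) = 0.01305; SE₂ = √(0.3220·0.6780/997) = 0.01480.
Independent samples: SE of the difference = √(SE₁² + SE₂²) = √(0.0001703025 + 0.00021904) = 0.01973.
z* for 99% confidence is 2.576, so the margin of error is 2.576 × 0.01973 = 0.05082.
Point estimate p̂₁ − p̂₂ = 0.7170 − 0.3220 = 0.3950.
0.3950 ± 0.05082 → (0.34418, 0.44582).
The interval (0.34418, 0.44582) does not contain 0, so the difference is significant.

significant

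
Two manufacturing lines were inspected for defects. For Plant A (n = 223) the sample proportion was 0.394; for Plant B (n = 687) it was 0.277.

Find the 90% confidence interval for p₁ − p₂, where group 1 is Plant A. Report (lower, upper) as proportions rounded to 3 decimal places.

(0.056, 0.178)

The two standard errors are √(0.3940×0.6060/223) = 0.03272 and √(0.2770×0.7230/687) = 0.01707.
Because the samples are independent, SE_diff = √(0.03272² + 0.01707²) = 0.03691.
Using z* = 1.645 for 90%, ME = 1.645 × 0.03691 = 0.06072.
p̂₁ − p̂₂ = 0.1170; interval 0.1170 ± 0.06072 gives (0.056, 0.178).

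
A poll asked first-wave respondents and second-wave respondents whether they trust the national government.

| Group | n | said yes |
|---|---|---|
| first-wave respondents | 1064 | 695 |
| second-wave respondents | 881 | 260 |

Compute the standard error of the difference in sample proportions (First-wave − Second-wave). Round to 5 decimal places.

0.02119

p̂₁ = 695/1064 = 0.6532 and p̂₂ = 260/881 = 0.2951.
SE₁ = √(p̂₁(1−p̂₁)/n₁) = √(0.6532·0.3468/1064) = 0.01459; SE₂ = √(0.2951·0.7049/881) = 0.01537.
Independent samples: SE of the difference = √(SE₁² + SE₂²) = √(0.0002128681 + 0.0002362369) = 0.02119.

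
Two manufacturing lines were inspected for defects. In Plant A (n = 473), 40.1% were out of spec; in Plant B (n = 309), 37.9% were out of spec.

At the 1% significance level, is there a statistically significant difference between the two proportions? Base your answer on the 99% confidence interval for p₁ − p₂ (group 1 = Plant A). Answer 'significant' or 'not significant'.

The two standard errors are √(0.4010×0.5990/473) = 0.02253 and √(0.3790×0.6210/309) = 0.02760.
Because the samples are independent, SE_diff = √(0.02253² + 0.02760²) = 0.03563.
Using z* = 2.576 for 99%, ME = 2.576 × 0.03563 = 0.09178.
p̂₁ − p̂₂ = 0.0220; interval 0.0220 ± 0.09178 gives (-0.06978, 0.11378).
The interval (-0.06978, 0.11378) contains 0, so the difference is not significant.

not significant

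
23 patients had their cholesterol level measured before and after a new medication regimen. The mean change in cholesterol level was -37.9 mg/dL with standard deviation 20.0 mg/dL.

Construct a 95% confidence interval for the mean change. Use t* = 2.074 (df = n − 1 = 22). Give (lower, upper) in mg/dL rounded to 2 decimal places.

Paired design: SE = s_d/√n = 20.0/√23 = 4.1703.
t* = 2.074; margin of error = 2.074 × 4.1703 = 8.6492.
-37.9 ± 8.6492 → (-46.55, -29.25).

(-46.55, -29.25)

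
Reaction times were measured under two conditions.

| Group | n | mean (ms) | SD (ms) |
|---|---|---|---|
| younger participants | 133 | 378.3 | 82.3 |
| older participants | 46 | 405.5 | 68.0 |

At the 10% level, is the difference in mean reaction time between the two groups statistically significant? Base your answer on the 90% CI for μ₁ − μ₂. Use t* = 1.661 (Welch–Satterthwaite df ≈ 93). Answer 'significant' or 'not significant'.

significant

Standard errors of each mean: 82.3/√133 = 7.1363 and 68.0/√46 = 10.0261.
SE(x̄₁ − x̄₂) = √(7.1363² + 10.0261²) = 12.3065 for independent samples with unequal variances.
With t* = 1.661, the margin is 1.661 × 12.3065 = 20.4411.
x̄₁ − x̄₂ = 378.3 − 405.5 = -27.2000; the interval is -27.2000 ± 20.4411 = (-47.6411, -6.7589).
The interval (-47.6411, -6.7589) does not contain 0, so the difference is significant.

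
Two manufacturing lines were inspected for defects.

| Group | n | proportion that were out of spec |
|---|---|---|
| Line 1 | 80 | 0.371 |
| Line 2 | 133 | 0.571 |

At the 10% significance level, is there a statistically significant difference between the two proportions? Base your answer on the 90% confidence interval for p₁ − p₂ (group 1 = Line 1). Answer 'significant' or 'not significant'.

significant

The two standard errors are √(0.3710×0.6290/80) = 0.05401 and √(0.5710×0.4290/133) = 0.04292.
Because the samples are independent, SE_diff = √(0.05401² + 0.04292²) = 0.06899.
Using z* = 1.645 for 90%, ME = 1.645 × 0.06899 = 0.11349.
p̂₁ − p̂₂ = -0.2000; interval -0.2000 ± 0.11349 gives (-0.31349, -0.08651).
The interval (-0.31349, -0.08651) does not contain 0, so the difference is significant.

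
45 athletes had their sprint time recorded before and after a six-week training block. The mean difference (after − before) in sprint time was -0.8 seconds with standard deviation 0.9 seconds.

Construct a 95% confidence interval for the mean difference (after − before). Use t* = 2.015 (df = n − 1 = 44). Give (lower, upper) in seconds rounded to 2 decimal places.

This is a matched-pairs design, so SE = s_d/√n = 0.9/√45 = 0.1342.
Margin = 2.015 × 0.1342 = 0.2704; the interval is -0.8 ± 0.2704 = (-1.07, -0.53).

(-1.07, -0.53)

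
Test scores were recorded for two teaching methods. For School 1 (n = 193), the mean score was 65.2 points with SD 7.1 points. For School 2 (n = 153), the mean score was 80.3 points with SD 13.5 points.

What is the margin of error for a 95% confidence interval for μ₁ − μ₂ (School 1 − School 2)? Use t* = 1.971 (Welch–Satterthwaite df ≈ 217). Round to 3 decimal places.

SE₁ = s₁/√n₁ = 7.1/√193 = 0.5111; SE₂ = 13.5/√153 = 1.0914.
Independent samples, unequal variances: SE_diff = √(SE₁² + SE₂²) = √(0.26122321 + 1.19115396) = 1.2051.
t* = 1.971, so margin of error = 1.971 × 1.2051 = 2.3753.

2.375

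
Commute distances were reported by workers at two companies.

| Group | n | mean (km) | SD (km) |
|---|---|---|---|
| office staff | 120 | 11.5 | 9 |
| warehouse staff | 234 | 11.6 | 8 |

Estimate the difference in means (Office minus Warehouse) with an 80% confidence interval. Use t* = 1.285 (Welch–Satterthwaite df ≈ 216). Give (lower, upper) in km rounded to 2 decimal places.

Standard errors of each mean: 9/√120 = 0.8216 and 8/√234 = 0.5230.
SE(x̄₁ − x̄₂) = √(0.8216² + 0.5230²) = 0.9739 for independent samples with unequal variances.
With t* = 1.285, the margin is 1.285 × 0.9739 = 1.2515.
x̄₁ − x̄₂ = 11.5 − 11.6 = -0.1000; the interval is -0.1000 ± 1.2515 = (-1.35, 1.15).

(-1.35, 1.15)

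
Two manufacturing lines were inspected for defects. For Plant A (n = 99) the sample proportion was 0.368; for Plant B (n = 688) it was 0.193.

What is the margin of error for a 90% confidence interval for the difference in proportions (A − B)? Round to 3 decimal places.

SE₁ = √(p̂₁(1−p̂₁)/n₁) = √(0.3680·0.6320/99) = 0.04847; SE₂ = √(0.1930·0.8070/688) = 0.01505.
Independent samples: SE of the difference = √(SE₁² + SE₂²) = √(0.0023493409 + 0.0002265025) = 0.05075.
z* for 90% confidence is 1.645, so the margin of error is 1.645 × 0.05075 = 0.08348.

0.083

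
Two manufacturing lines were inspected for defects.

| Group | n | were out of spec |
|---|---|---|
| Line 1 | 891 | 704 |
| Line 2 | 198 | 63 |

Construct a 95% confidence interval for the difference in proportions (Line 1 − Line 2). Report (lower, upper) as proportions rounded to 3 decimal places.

(0.402, 0.542)

Sample proportions: 704/891 = 0.7901, 63/198 = 0.3182.
Each SE is √(p̂(1−p̂)/n): √(0.7901·0.2099/891) = 0.01364 and √(0.3182·0.6818/198) = 0.03310.
SE(p̂₁ − p̂₂) = √(SE₁² + SE₂²) = √(0.0001860496 + 0.00109561) = 0.03580, since the two samples are independent.
At 95% confidence z* = 1.960; margin = 1.960 × 0.03580 = 0.07017.
The difference is 0.7901 − 0.3182 = 0.4719, so the interval is 0.4719 ± 0.07017 = (0.402, 0.542).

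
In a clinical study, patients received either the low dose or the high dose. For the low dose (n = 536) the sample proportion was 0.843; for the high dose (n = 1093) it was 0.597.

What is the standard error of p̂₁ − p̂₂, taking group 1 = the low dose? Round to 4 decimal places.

Each SE is √(p̂(1−p̂)/n): √(0.8430·0.1570/536) = 0.01571 and √(0.5970·0.4030/1093) = 0.01484.
SE(p̂₁ − p̂₂) = √(SE₁² + SE₂²) = √(0.0002468041 + 0.0002202256) = 0.02161, since the two samples are independent.

0.0216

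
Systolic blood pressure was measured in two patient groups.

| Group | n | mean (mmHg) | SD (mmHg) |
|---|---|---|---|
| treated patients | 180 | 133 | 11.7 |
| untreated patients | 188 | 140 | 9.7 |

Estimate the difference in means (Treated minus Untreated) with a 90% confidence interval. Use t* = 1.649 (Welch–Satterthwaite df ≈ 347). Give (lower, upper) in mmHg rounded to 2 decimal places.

Standard errors of each mean: 11.7/√180 = 0.8721 and 9.7/√188 = 0.7074.
SE(x̄₁ − x̄₂) = √(0.8721² + 0.7074²) = 1.1229 for independent samples with unequal variances.
With t* = 1.649, the margin is 1.649 × 1.1229 = 1.8517.
x̄₁ − x̄₂ = 133 − 140 = -7.0000; the interval is -7.0000 ± 1.8517 = (-8.85, -5.15).

(-8.85, -5.15)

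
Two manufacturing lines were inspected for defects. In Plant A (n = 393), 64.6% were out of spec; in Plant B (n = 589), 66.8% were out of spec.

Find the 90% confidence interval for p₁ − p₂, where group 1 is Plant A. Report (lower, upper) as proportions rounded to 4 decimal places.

The two standard errors are √(0.6460×0.3540/393) = 0.02412 and √(0.6680×0.3320/589) = 0.01940.
Because the samples are independent, SE_diff = √(0.02412² + 0.01940²) = 0.03095.
Using z* = 1.645 for 90%, ME = 1.645 × 0.03095 = 0.05091.
p̂₁ − p̂₂ = -0.0220; interval -0.0220 ± 0.05091 gives (-0.0729, 0.0289).

(-0.0729, 0.0289)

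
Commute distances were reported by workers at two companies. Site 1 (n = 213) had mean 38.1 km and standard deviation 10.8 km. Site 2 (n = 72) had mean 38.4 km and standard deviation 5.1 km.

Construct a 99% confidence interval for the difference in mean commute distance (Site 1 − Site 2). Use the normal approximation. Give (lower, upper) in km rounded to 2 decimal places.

(-2.76, 2.16)

Standard errors of each mean: 10.8/√213 = 0.7400 and 5.1/√72 = 0.6010.
SE(x̄₁ − x̄₂) = √(0.7400² + 0.6010²) = 0.9533 for independent samples with unequal variances.
With z* = 2.576, the margin is 2.576 × 0.9533 = 2.4557.
x̄₁ − x̄₂ = 38.1 − 38.4 = -0.3000; the interval is -0.3000 ± 2.4557 = (-2.76, 2.16).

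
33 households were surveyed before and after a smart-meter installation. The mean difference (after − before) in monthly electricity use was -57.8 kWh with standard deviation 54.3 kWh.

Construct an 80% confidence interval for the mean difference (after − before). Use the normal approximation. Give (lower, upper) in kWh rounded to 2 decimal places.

(-69.92, -45.68)

Paired design: SE = s_d/√n = 54.3/√33 = 9.4524.
z* = 1.282; margin of error = 1.282 × 9.4524 = 12.1180.
-57.8 ± 12.1180 → (-69.92, -45.68).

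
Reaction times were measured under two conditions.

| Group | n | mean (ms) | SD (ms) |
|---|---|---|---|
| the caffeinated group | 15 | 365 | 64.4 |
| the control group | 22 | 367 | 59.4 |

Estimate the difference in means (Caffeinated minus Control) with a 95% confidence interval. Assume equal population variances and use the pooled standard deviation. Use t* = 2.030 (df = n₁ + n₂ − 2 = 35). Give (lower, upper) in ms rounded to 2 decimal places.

s_p = √[((n₁−1)s₁² + (n₂−1)s₂²)/(n₁+n₂−2)] = √[(14·64.4² + 21·59.4²)/35] = 61.4488.
SE = 61.4488·√(1/15 + 1/22) = 20.5758.
With t* = 2.030, margin = 2.030 × 20.5758 = 41.7689.
x̄₁ − x̄₂ = 365 − 367 = -2.0000; interval -2.0000 ± 41.7689 = (-43.77, 39.77).

(-43.77, 39.77)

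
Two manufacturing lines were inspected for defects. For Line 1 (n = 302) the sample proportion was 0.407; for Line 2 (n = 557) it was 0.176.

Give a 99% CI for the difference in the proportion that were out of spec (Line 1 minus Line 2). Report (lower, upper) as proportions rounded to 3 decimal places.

(0.147, 0.315)

SE₁ = √(p̂₁(1−p̂₁)/n₁) = √(0.4070·0.5930/302) = 0.02827; SE₂ = √(0.1760·0.8240/557) = 0.01614.
Independent samples: SE of the difference = √(SE₁² + SE₂²) = √(0.0007991929 + 0.0002604996) = 0.03255.
z* for 99% confidence is 2.576, so the margin of error is 2.576 × 0.03255 = 0.08385.
Point estimate p̂₁ − p̂₂ = 0.4070 − 0.1760 = 0.2310.
0.2310 ± 0.08385 → (0.147, 0.315).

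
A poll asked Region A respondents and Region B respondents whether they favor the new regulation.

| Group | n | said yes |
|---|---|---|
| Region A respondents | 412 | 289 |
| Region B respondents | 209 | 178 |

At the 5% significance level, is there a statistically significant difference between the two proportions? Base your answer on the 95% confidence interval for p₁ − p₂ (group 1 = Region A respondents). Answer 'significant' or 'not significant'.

p̂₁ = 289/412 = 0.7015 and p̂₂ = 178/209 = 0.8517.
SE₁ = √(p̂₁(1−p̂₁)/n₁) = √(0.7015·0.2985/412) = 0.02254; SE₂ = √(0.8517·0.1483/209) = 0.02458.
Independent samples: SE of the difference = √(SE₁² + SE₂²) = √(0.0005080516 + 0.0006041764) = 0.03335.
z* for 95% confidence is 1.960, so the margin of error is 1.960 × 0.03335 = 0.06537.
Point estimate p̂₁ − p̂₂ = 0.7015 − 0.8517 = -0.1502.
-0.1502 ± 0.06537 → (-0.21557, -0.08483).
The interval (-0.21557, -0.08483) does not contain 0, so the difference is significant.

significant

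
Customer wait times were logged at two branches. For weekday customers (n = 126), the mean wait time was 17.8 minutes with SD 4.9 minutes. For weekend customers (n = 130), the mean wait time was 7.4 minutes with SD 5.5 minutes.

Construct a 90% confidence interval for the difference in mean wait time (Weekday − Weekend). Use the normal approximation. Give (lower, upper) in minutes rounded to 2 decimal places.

(9.33, 11.47)

Per-group SEs: s₁/√n₁ = 4.9/√126 = 0.4365, s₂/√n₂ = 5.5/√130 = 0.4824.
Unpooled SE of the difference: √(0.19053225 + 0.23270976) = 0.6506.
Margin of error = z* · SE = 1.645 × 0.6506 = 1.0702.
x̄₁ − x̄₂ = 17.8 − 7.4 = 10.4000.
CI: 10.4000 ± 1.0702 = (9.33, 11.47).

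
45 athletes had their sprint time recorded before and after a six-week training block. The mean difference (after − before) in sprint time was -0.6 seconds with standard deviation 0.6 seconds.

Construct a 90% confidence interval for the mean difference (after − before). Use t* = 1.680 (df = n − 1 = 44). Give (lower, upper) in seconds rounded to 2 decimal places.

(-0.75, -0.45)

Paired design: SE = s_d/√n = 0.6/√45 = 0.0894.
t* = 1.680; margin of error = 1.680 × 0.0894 = 0.1502.
-0.6 ± 0.1502 → (-0.75, -0.45).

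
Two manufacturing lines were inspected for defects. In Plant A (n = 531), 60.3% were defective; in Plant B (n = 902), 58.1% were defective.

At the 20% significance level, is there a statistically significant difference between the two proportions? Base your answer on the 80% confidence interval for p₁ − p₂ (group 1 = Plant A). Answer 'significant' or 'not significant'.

Each SE is √(p̂(1−p̂)/n): √(0.6030·0.3970/531) = 0.02123 and √(0.5810·0.4190/902) = 0.01643.
SE(p̂₁ − p̂₂) = √(SE₁² + SE₂²) = √(0.0004507129 + 0.0002699449) = 0.02685, since the two samples are independent.
At 80% confidence z* = 1.282; margin = 1.282 × 0.02685 = 0.03442.
The difference is 0.6030 − 0.5810 = 0.0220, so the interval is 0.0220 ± 0.03442 = (-0.01242, 0.05642).
The interval (-0.01242, 0.05642) contains 0, so the difference is not significant.

not significant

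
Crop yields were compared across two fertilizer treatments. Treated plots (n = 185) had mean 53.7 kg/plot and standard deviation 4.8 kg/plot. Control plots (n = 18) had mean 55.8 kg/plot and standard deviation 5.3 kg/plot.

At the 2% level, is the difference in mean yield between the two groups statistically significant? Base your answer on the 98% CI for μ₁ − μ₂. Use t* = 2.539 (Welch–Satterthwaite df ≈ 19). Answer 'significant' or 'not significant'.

not significant

SE₁ = s₁/√n₁ = 4.8/√185 = 0.3529; SE₂ = 5.3/√18 = 1.2492.
Independent samples, unequal variances: SE_diff = √(SE₁² + SE₂²) = √(0.12453841 + 1.56050064) = 1.2981.
t* = 2.539, so margin of error = 2.539 × 1.2981 = 3.2959.
Difference in means = 53.7 − 55.8 = -2.1000.
-2.1000 ± 3.2959 → (-5.3959, 1.1959).
The interval (-5.3959, 1.1959) contains 0, so the difference is not significant.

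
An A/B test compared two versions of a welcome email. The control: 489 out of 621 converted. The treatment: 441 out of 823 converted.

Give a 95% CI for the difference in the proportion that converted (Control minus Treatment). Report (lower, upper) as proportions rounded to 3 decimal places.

p̂₁ = 489/621 = 0.7874 and p̂₂ = 441/823 = 0.5358.
SE₁ = √(p̂₁(1−p̂₁)/n₁) = √(0.7874·0.2126/621) = 0.01642; SE₂ = √(0.5358·0.4642/823) = 0.01738.
Independent samples: SE of the difference = √(SE₁² + SE₂²) = √(0.0002696164 + 0.0003020644) = 0.02391.
z* for 95% confidence is 1.960, so the margin of error is 1.960 × 0.02391 = 0.04686.
Point estimate p̂₁ − p̂₂ = 0.7874 − 0.5358 = 0.2516.
0.2516 ± 0.04686 → (0.205, 0.298).

(0.205, 0.298)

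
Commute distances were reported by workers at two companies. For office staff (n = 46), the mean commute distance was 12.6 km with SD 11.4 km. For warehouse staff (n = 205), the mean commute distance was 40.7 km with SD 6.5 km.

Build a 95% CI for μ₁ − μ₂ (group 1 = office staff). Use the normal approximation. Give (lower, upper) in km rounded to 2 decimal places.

Standard errors of each mean: 11.4/√46 = 1.6808 and 6.5/√205 = 0.4540.
SE(x̄₁ − x̄₂) = √(1.6808² + 0.4540²) = 1.7410 for independent samples with unequal variances.
With z* = 1.960, the margin is 1.960 × 1.7410 = 3.4124.
x̄₁ − x̄₂ = 12.6 − 40.7 = -28.1000; the interval is -28.1000 ± 3.4124 = (-31.51, -24.69).

(-31.51, -24.69)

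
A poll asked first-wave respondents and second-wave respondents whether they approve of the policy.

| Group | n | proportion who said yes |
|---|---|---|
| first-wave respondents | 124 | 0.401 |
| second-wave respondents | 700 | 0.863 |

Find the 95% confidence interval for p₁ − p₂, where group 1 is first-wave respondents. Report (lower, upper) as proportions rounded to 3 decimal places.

(-0.552, -0.372)

The two standard errors are √(0.4010×0.5990/124) = 0.04401 and √(0.8630×0.1370/700) = 0.01300.
Because the samples are independent, SE_diff = √(0.04401² + 0.01300²) = 0.04589.
Using z* = 1.960 for 95%, ME = 1.960 × 0.04589 = 0.08994.
p̂₁ − p̂₂ = -0.4620; interval -0.4620 ± 0.08994 gives (-0.552, -0.372).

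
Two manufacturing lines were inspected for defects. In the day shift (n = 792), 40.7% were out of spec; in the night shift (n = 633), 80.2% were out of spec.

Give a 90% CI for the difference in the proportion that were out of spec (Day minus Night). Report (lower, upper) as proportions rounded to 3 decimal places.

(-0.434, -0.356)

Each SE is √(p̂(1−p̂)/n): √(0.4070·0.5930/792) = 0.01746 and √(0.8020·0.1980/633) = 0.01584.
SE(p̂₁ − p̂₂) = √(SE₁² + SE₂²) = √(0.0003048516 + 0.0002509056) = 0.02357, since the two samples are independent.
At 90% confidence z* = 1.645; margin = 1.645 × 0.02357 = 0.03877.
The difference is 0.4070 − 0.8020 = -0.3950, so the interval is -0.3950 ± 0.03877 = (-0.434, -0.356).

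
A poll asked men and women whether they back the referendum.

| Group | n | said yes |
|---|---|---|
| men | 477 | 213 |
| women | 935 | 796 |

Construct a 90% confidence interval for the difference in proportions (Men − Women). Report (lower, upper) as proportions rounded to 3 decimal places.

First, p̂₁ = 213/477 = 0.4465; p̂₂ = 796/935 = 0.8513.
The two standard errors are √(0.4465×0.5535/477) = 0.02276 and √(0.8513×0.1487/935) = 0.01164.
Because the samples are independent, SE_diff = √(0.02276² + 0.01164²) = 0.02556.
Using z* = 1.645 for 90%, ME = 1.645 × 0.02556 = 0.04205.
p̂₁ − p̂₂ = -0.4048; interval -0.4048 ± 0.04205 gives (-0.447, -0.363).

(-0.447, -0.363)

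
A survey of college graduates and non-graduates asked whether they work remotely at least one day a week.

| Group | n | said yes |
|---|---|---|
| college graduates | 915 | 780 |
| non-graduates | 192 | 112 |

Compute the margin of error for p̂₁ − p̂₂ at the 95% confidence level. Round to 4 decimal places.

0.0734

Sample proportions: 780/915 = 0.8525, 112/192 = 0.5833.
Each SE is √(p̂(1−p̂)/n): √(0.8525·0.1475/915) = 0.01172 and √(0.5833·0.4167/192) = 0.03558.
SE(p̂₁ − p̂₂) = √(SE₁² + SE₂²) = √(0.0001373584 + 0.0012659364) = 0.03746, since the two samples are independent.
At 95% confidence z* = 1.960; margin = 1.960 × 0.03746 = 0.07342.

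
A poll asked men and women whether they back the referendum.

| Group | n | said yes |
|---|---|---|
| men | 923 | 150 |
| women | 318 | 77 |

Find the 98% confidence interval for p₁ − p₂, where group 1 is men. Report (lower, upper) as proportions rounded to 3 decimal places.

Sample proportions: 150/923 = 0.1625, 77/318 = 0.2421.
Each SE is √(p̂(1−p̂)/n): √(0.1625·0.8375/923) = 0.01214 and √(0.2421·0.7579/318) = 0.02402.
SE(p̂₁ − p̂₂) = √(SE₁² + SE₂²) = √(0.0001473796 + 0.0005769604) = 0.02691, since the two samples are independent.
At 98% confidence z* = 2.326; margin = 2.326 × 0.02691 = 0.06259.
The difference is 0.1625 − 0.2421 = -0.0796, so the interval is -0.0796 ± 0.06259 = (-0.142, -0.017).

(-0.142, -0.017)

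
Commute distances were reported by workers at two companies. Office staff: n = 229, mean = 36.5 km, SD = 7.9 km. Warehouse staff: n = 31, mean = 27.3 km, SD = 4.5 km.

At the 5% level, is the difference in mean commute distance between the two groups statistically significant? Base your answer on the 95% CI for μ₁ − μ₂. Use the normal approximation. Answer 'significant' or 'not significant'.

SE₁ = s₁/√n₁ = 7.9/√229 = 0.5220; SE₂ = 4.5/√31 = 0.8082.
Independent samples, unequal variances: SE_diff = √(SE₁² + SE₂²) = √(0.272484 + 0.65318724) = 0.9621.
z* = 1.960, so margin of error = 1.960 × 0.9621 = 1.8857.
Difference in means = 36.5 − 27.3 = 9.2000.
9.2000 ± 1.8857 → (7.3143, 11.0857).
The interval (7.3143, 11.0857) does not contain 0, so the difference is significant.

significant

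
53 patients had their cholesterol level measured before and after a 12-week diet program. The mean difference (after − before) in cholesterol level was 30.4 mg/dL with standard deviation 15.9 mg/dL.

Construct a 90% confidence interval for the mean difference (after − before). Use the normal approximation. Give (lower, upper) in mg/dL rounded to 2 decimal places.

(26.81, 33.99)

Paired design: SE = s_d/√n = 15.9/√53 = 2.1840.
z* = 1.645; margin of error = 1.645 × 2.1840 = 3.5927.
30.4 ± 3.5927 → (26.81, 33.99).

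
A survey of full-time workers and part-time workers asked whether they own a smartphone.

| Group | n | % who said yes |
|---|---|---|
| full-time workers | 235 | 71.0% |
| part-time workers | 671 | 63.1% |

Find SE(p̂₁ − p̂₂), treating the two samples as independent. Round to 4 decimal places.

SE₁ = √(p̂₁(1−p̂₁)/n₁) = √(0.7100·0.2900/235) = 0.02960; SE₂ = √(0.6310·0.3690/671) = 0.01863.
Independent samples: SE of the difference = √(SE₁² + SE₂²) = √(0.00087616 + 0.0003470769) = 0.03497.

0.0350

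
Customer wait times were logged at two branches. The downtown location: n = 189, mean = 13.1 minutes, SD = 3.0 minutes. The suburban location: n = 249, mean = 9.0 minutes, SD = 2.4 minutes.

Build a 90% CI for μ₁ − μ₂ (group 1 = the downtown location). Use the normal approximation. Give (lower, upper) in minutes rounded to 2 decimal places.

(3.66, 4.54)

Standard errors of each mean: 3.0/√189 = 0.2182 and 2.4/√249 = 0.1521.
SE(x̄₁ − x̄₂) = √(0.2182² + 0.1521²) = 0.2660 for independent samples with unequal variances.
With z* = 1.645, the margin is 1.645 × 0.2660 = 0.4376.
x̄₁ − x̄₂ = 13.1 − 9.0 = 4.1000; the interval is 4.1000 ± 0.4376 = (3.66, 4.54).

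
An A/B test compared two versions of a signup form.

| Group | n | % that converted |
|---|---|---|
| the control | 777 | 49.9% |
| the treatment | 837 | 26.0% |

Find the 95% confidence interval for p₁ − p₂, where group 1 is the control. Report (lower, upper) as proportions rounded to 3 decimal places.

(0.193, 0.285)

The two standard errors are √(0.4990×0.5010/777) = 0.01794 and √(0.2600×0.7400/837) = 0.01516.
Because the samples are independent, SE_diff = √(0.01794² + 0.01516²) = 0.02349.
Using z* = 1.960 for 95%, ME = 1.960 × 0.02349 = 0.04604.
p̂₁ − p̂₂ = 0.2390; interval 0.2390 ± 0.04604 gives (0.193, 0.285).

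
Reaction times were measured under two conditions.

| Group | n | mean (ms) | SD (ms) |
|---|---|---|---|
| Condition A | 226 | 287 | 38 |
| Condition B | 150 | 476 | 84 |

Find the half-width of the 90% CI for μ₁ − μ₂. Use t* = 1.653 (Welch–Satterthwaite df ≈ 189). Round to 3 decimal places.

SE₁ = s₁/√n₁ = 38/√226 = 2.5277; SE₂ = 84/√150 = 6.8586.
Independent samples, unequal variances: SE_diff = √(SE₁² + SE₂²) = √(6.38926729 + 47.04039396) = 7.3096.
t* = 1.653, so margin of error = 1.653 × 7.3096 = 12.0828.

12.083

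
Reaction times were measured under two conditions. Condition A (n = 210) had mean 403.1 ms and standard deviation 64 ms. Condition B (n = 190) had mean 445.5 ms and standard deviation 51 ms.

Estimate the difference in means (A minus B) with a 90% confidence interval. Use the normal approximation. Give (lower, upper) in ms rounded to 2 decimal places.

(-51.88, -32.92)

Standard errors of each mean: 64/√210 = 4.4164 and 51/√190 = 3.6999.
SE(x̄₁ − x̄₂) = √(4.4164² + 3.6999²) = 5.7614 for independent samples with unequal variances.
With z* = 1.645, the margin is 1.645 × 5.7614 = 9.4775.
x̄₁ − x̄₂ = 403.1 − 445.5 = -42.4000; the interval is -42.4000 ± 9.4775 = (-51.88, -32.92).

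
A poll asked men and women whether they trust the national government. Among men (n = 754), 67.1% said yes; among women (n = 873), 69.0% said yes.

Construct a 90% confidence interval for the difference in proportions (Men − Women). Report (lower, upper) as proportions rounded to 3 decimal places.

(-0.057, 0.019)

Each SE is √(p̂(1−p̂)/n): √(0.6710·0.3290/754) = 0.01711 and √(0.6900·0.3100/873) = 0.01565.
SE(p̂₁ − p̂₂) = √(SE₁² + SE₂²) = √(0.0002927521 + 0.0002449225) = 0.02319, since the two samples are independent.
At 90% confidence z* = 1.645; margin = 1.645 × 0.02319 = 0.03815.
The difference is 0.6710 − 0.6900 = -0.0190, so the interval is -0.0190 ± 0.03815 = (-0.057, 0.019).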